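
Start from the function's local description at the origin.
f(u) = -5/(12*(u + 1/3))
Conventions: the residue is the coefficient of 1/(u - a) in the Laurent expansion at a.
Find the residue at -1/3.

The residue is -5/12.

At the order-1 pole -1/3 set g(u) = (u - (-1/3))*f(u) = -5/12.
Simple pole: residue = g(a) at a = -1/3, which is -5/12.


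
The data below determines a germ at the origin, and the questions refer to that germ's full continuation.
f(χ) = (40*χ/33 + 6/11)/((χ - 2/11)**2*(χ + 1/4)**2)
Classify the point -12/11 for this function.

The point is a regular point.

Denominator factors: χ - 2/11 = -14/11 at χ = -12/11; χ + 1/4 = -37/44 at χ = -12/11 — none vanishes.
So the germ continues analytically to -12/11.


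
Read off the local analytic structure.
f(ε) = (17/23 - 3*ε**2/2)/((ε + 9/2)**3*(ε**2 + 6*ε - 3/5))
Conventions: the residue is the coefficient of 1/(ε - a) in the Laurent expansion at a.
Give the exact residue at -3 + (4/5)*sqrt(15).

The residue is -3781880/3479049 + (9445/33614)*sqrt(15).

The factor ε**2 + 6*ε - 3/5 splits as (ε - a)(ε - a') with a = -3 + (4/5)*sqrt(15), a' = -3 - (4/5)*sqrt(15). At the order-1 pole a set g(ε) = (ε - a)*f(ε) = [(17/23 - 3*ε**2/2)/(ε + 9/2)**3] / (ε - a').
Simple pole: residue = g(a) at a = -3 + (4/5)*sqrt(15), which is -3781880/3479049 + (9445/33614)*sqrt(15).


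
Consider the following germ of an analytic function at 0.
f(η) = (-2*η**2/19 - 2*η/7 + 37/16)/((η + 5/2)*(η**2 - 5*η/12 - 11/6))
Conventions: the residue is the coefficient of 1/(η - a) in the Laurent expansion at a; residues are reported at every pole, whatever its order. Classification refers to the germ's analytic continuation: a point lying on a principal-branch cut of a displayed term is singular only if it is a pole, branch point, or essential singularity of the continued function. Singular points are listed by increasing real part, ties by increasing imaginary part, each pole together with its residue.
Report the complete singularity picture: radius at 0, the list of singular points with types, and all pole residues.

Denominator factor (η**2 - 5*η/12 - 11/6): discriminant 1081/144, real irrational roots 5/24 + (1/24)*sqrt(1081) and 5/24 - (1/24)*sqrt(1081); poles of order 1, moduli 5/24 + (1/24)*sqrt(1081) and -5/24 + (1/24)*sqrt(1081).
Denominator factor (η + 5/2): pole of order 1 at -5/2, modulus 5/2.
The radius of convergence is the smallest modulus among the singular points: -5/24 + (1/24)*sqrt(1081).
At the order-1 pole -5/2 set g(η) = (η - (-5/2))*f(η) = (-2*η**2/19 - 2*η/7 + 37/16)/(η**2 - 5*η/12 - 11/6).
Simple pole: residue = g(a) at a = -5/2, which is 15123/34846.
The factor η**2 - 5*η/12 - 11/6 splits as (η - a)(η - a') with a = 5/24 - (1/24)*sqrt(1081), a' = 5/24 + (1/24)*sqrt(1081). At the order-1 pole a set g(η) = (η - a)*f(η) = [(-2*η**2/19 - 2*η/7 + 37/16)/(η + 5/2)] / (η - a').
Simple pole: residue = g(a) at a = 5/24 - (1/24)*sqrt(1081), which is -989/3668 - (135113/10762436)*sqrt(1081).
The factor η**2 - 5*η/12 - 11/6 splits as (η - a)(η - a') with a = 5/24 + (1/24)*sqrt(1081), a' = 5/24 - (1/24)*sqrt(1081). At the order-1 pole a set g(η) = (η - a)*f(η) = [(-2*η**2/19 - 2*η/7 + 37/16)/(η + 5/2)] / (η - a').
Simple pole: residue = g(a) at a = 5/24 + (1/24)*sqrt(1081), which is -989/3668 + (135113/10762436)*sqrt(1081).
List the singular points by increasing real part (a conjugate pair: the negative imaginary part first).

Radius of convergence at 0: -5/24 + (1/24)*sqrt(1081).
At -5/2: a pole of order 1; residue 15123/34846.
At 5/24 - (1/24)*sqrt(1081): a pole of order 1; residue -989/3668 - (135113/10762436)*sqrt(1081).
At 5/24 + (1/24)*sqrt(1081): a pole of order 1; residue -989/3668 + (135113/10762436)*sqrt(1081).


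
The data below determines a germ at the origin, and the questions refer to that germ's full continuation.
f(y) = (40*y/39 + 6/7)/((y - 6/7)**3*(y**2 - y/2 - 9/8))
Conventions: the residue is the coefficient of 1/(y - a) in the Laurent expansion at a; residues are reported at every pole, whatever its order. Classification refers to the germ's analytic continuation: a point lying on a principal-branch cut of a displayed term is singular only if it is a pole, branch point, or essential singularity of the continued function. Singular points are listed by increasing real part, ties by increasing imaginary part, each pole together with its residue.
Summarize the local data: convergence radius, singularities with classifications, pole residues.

Radius of convergence at 0: -1/4 + (1/4)*sqrt(19).
At 1/4 - (1/4)*sqrt(19): a pole of order 1; residue 652786624/143330031 - (149772224/143330031)*sqrt(19).
At 6/7: a pole of order 3; residue -1305573248/143330031.
At 1/4 + (1/4)*sqrt(19): a pole of order 1; residue 652786624/143330031 + (149772224/143330031)*sqrt(19).

Denominator factor (y**2 - y/2 - 9/8): discriminant 19/4, real irrational roots 1/4 + (1/4)*sqrt(19) and 1/4 - (1/4)*sqrt(19); poles of order 1, moduli 1/4 + (1/4)*sqrt(19) and -1/4 + (1/4)*sqrt(19).
Denominator factor (y - 6/7)^3: pole of order 3 at 6/7, modulus 6/7.
The radius of convergence is the smallest modulus among the singular points: -1/4 + (1/4)*sqrt(19).
The factor y**2 - y/2 - 9/8 splits as (y - a)(y - a') with a = 1/4 - (1/4)*sqrt(19), a' = 1/4 + (1/4)*sqrt(19). At the order-1 pole a set g(y) = (y - a)*f(y) = [(40*y/39 + 6/7)/(y - 6/7)**3] / (y - a').
Simple pole: residue = g(a) at a = 1/4 - (1/4)*sqrt(19), which is 652786624/143330031 - (149772224/143330031)*sqrt(19).
At the order-3 pole 6/7 set g(y) = (y - (6/7))^3*f(y) = (40*y/39 + 6/7)/(y**2 - y/2 - 9/8).
Order-3 pole: residue = g''(a)/2; g''(6/7) = -2611146496/143330031, so the residue is -1305573248/143330031.
The factor y**2 - y/2 - 9/8 splits as (y - a)(y - a') with a = 1/4 + (1/4)*sqrt(19), a' = 1/4 - (1/4)*sqrt(19). At the order-1 pole a set g(y) = (y - a)*f(y) = [(40*y/39 + 6/7)/(y - 6/7)**3] / (y - a').
Simple pole: residue = g(a) at a = 1/4 + (1/4)*sqrt(19), which is 652786624/143330031 + (149772224/143330031)*sqrt(19).
List the singular points by increasing real part (a conjugate pair: the negative imaginary part first).


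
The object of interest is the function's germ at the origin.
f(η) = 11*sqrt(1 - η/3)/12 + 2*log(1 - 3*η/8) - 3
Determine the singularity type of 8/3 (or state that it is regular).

The point is a logarithmic branch point.

The term (2)*log(1 - η/(8/3)) has argument 1 - 8/3/(8/3) = 0 at 8/3: a logarithmic (infinitely-sheeted) branch point; the remaining terms are analytic or single-valued there.


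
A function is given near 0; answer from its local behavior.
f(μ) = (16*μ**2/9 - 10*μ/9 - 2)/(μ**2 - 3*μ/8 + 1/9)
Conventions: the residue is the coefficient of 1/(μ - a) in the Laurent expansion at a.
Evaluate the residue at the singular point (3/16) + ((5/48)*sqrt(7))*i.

The residue is (-2/9) + ((1478/945)*sqrt(7))*i.

The factor μ**2 - 3*μ/8 + 1/9 splits as (μ - a)(μ - a') with a = (3/16) + ((5/48)*sqrt(7))*i, a' = (3/16) - ((5/48)*sqrt(7))*i. At the order-1 pole a set g(μ) = (μ - a)*f(μ) = [16*μ**2/9 - 10*μ/9 - 2] / (μ - a').
Simple pole: residue = g(a) at a = (3/16) + ((5/48)*sqrt(7))*i, which is (-2/9) + ((1478/945)*sqrt(7))*i.


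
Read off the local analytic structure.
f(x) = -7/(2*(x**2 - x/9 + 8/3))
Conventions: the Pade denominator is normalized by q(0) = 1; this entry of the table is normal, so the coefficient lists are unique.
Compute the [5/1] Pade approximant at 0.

Taylor coefficients needed (expand at 0): a_0 = -21/16, a_1 = -7/128, a_2 = 1505/3072, a_3 = 3017/73728, a_4 = -322063/1769472, a_5 = -973735/42467328, a_6 = 68591873/1019215872.
Write the denominator as Q(x) = 1 + q1*x. Requiring Q*f - P = O(x^7) with deg P <= 5 kills the coefficients of x^6..x^6 in Q*f:
  x^6: a_6 + q1*a_5 = 0, i.e. 68591873/1019215872 + (-973735/42467328)*q1 = 0.
Solving this linear system: q1 = 9798839/3338520.
The numerator is Q*f truncated at degree 5: P0 = a_0 = -21/16; P1 = a_1 + q1*a_0 = -8695701/2225680; P2 = a_2 + q1*a_1 = 733131/2225680; P3 = a_3 + q1*a_2 = 15309/10352; P4 = a_4 + q1*a_3 = -137781/2225680; P5 = a_5 + q1*a_4 = -1240029/2225680.

The Pade approximant has numerator coefficients [-21/16, -8695701/2225680, 733131/2225680, 15309/10352, -137781/2225680, -1240029/2225680]; denominator coefficients [1, 9798839/3338520].


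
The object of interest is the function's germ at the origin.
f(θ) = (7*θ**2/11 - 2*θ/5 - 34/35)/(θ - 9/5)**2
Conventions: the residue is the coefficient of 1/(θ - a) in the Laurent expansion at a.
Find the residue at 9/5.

At the order-2 pole 9/5 set g(θ) = (θ - (9/5))^2*f(θ) = 7*θ**2/11 - 2*θ/5 - 34/35.
Order-2 pole: residue = g'(a); g'(9/5) = 104/55, so the residue is 104/55.

The residue is 104/55.


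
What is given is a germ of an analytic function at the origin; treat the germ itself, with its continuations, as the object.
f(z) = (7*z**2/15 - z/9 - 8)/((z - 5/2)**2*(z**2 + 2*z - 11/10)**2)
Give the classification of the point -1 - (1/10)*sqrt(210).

The point is a pole of order 2.

The denominator factor z**2 + 2*z - 11/10 vanishes at -1 - (1/10)*sqrt(210) and appears to the power 2; the numerator there equals -2899/450 + (47/450)*sqrt(210), nonzero, and no other factor vanishes.
Hence a pole whose order is the multiplicity, 2.


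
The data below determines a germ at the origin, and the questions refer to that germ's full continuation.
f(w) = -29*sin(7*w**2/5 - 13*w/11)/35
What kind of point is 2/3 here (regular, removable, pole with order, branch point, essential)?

The point is a regular point.

There is no denominator, hence no pole anywhere.
The factor -sin(7*w**2/5 - 13*w/11) is entire.
So the germ continues analytically to 2/3.


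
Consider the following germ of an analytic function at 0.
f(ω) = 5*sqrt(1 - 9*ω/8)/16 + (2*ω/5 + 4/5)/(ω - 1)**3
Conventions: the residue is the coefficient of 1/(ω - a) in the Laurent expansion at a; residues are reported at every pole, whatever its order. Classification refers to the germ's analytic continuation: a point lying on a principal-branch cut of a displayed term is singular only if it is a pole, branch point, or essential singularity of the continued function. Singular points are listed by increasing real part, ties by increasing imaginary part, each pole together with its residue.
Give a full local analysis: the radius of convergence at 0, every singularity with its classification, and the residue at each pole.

Denominator factor (ω - 1)^3: pole of order 3 at 1, modulus 1.
Branch term (5/16)*sqrt(1 - ω/(8/9)): its argument vanishes at ω = 8/9, a square-root branch point, modulus 8/9.
The radius of convergence is the smallest modulus among the singular points: 8/9.
The branch term is analytic at 1 and contributes nothing to the residue; only the rational part matters.
At the order-3 pole 1 set g(ω) = (ω - (1))^3*(rational part) = 2*ω/5 + 4/5.
Order-3 pole: residue = g''(a)/2; g''(1) = 0, so the residue is 0.
List the singular points by increasing real part (a conjugate pair: the negative imaginary part first).

Radius of convergence at 0: 8/9.
At 8/9: an algebraic (square-root) branch point.
At 1: a pole of order 3; residue 0.


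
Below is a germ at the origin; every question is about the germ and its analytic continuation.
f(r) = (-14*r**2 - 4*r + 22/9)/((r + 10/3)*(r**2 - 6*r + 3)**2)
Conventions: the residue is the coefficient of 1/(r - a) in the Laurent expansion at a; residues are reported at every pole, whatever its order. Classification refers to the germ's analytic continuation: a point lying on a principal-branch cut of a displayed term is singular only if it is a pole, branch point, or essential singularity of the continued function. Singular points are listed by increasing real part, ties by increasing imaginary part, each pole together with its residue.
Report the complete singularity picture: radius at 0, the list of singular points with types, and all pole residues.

Denominator factor (r + 10/3): pole of order 1 at -10/3, modulus 10/3.
Denominator factor (r**2 - 6*r + 3)^2: discriminant 24, real irrational roots 3 + sqrt(6) and 3 - sqrt(6); poles of order 2, moduli 3 + sqrt(6) and 3 - sqrt(6).
The radius of convergence is the smallest modulus among the singular points: 3 - sqrt(6).
At the order-1 pole -10/3 set g(r) = (r - (-10/3))*f(r) = (-14*r**2 - 4*r + 22/9)/(r**2 - 6*r + 3)**2.
Simple pole: residue = g(a) at a = -10/3, which is -11322/94249.
The factor r**2 - 6*r + 3 splits as (r - a)(r - a') with a = 3 - sqrt(6), a' = 3 + sqrt(6). At the order-2 pole a set g(r) = (r - a)^2*f(r) = [(-14*r**2 - 4*r + 22/9)/(r + 10/3)] / (r - a')^2.
Order-2 pole: residue = g'(a); g'(3 - sqrt(6)) = 5661/94249 - (285500/2544723)*sqrt(6), so the residue is 5661/94249 - (285500/2544723)*sqrt(6).
The factor r**2 - 6*r + 3 splits as (r - a)(r - a') with a = 3 + sqrt(6), a' = 3 - sqrt(6). At the order-2 pole a set g(r) = (r - a)^2*f(r) = [(-14*r**2 - 4*r + 22/9)/(r + 10/3)] / (r - a')^2.
Order-2 pole: residue = g'(a); g'(3 + sqrt(6)) = 5661/94249 + (285500/2544723)*sqrt(6), so the residue is 5661/94249 + (285500/2544723)*sqrt(6).
List the singular points by increasing real part (a conjugate pair: the negative imaginary part first).

Radius of convergence at 0: 3 - sqrt(6).
At -10/3: a pole of order 1; residue -11322/94249.
At 3 - sqrt(6): a pole of order 2; residue 5661/94249 - (285500/2544723)*sqrt(6).
At 3 + sqrt(6): a pole of order 2; residue 5661/94249 + (285500/2544723)*sqrt(6).


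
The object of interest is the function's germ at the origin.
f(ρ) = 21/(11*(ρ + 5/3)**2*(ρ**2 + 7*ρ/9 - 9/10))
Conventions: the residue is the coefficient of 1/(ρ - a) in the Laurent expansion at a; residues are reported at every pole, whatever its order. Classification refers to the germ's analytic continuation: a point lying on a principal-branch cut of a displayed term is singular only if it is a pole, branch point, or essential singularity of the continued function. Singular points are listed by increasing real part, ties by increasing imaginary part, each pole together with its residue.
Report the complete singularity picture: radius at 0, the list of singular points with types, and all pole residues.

Radius of convergence at 0: -7/18 + (1/90)*sqrt(8515).
At -5/3: a pole of order 2; residue 3912300/271139.
At -7/18 - (1/90)*sqrt(8515): a pole of order 1; residue -1956150/271139 - (36979740/461749717)*sqrt(8515).
At -7/18 + (1/90)*sqrt(8515): a pole of order 1; residue -1956150/271139 + (36979740/461749717)*sqrt(8515).

Denominator factor (ρ**2 + 7*ρ/9 - 9/10): discriminant 1703/405, real irrational roots -7/18 + (1/90)*sqrt(8515) and -7/18 - (1/90)*sqrt(8515); poles of order 1, moduli -7/18 + (1/90)*sqrt(8515) and 7/18 + (1/90)*sqrt(8515).
Denominator factor (ρ + 5/3)^2: pole of order 2 at -5/3, modulus 5/3.
The radius of convergence is the smallest modulus among the singular points: -7/18 + (1/90)*sqrt(8515).
At the order-2 pole -5/3 set g(ρ) = (ρ - (-5/3))^2*f(ρ) = 21/(11*(ρ**2 + 7*ρ/9 - 9/10)).
Order-2 pole: residue = g'(a); g'(-5/3) = 3912300/271139, so the residue is 3912300/271139.
The factor ρ**2 + 7*ρ/9 - 9/10 splits as (ρ - a)(ρ - a') with a = -7/18 - (1/90)*sqrt(8515), a' = -7/18 + (1/90)*sqrt(8515). At the order-1 pole a set g(ρ) = (ρ - a)*f(ρ) = [21/(11*(ρ + 5/3)**2)] / (ρ - a').
Simple pole: residue = g(a) at a = -7/18 - (1/90)*sqrt(8515), which is -1956150/271139 - (36979740/461749717)*sqrt(8515).
The factor ρ**2 + 7*ρ/9 - 9/10 splits as (ρ - a)(ρ - a') with a = -7/18 + (1/90)*sqrt(8515), a' = -7/18 - (1/90)*sqrt(8515). At the order-1 pole a set g(ρ) = (ρ - a)*f(ρ) = [21/(11*(ρ + 5/3)**2)] / (ρ - a').
Simple pole: residue = g(a) at a = -7/18 + (1/90)*sqrt(8515), which is -1956150/271139 + (36979740/461749717)*sqrt(8515).
List the singular points by increasing real part (a conjugate pair: the negative imaginary part first).


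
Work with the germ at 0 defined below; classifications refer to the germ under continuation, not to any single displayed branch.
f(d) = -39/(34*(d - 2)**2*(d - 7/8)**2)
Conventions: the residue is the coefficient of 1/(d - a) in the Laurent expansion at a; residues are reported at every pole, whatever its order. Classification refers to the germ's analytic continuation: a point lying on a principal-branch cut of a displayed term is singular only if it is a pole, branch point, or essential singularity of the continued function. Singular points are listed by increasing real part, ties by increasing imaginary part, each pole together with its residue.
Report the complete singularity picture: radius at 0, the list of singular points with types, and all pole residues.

Denominator factor (d - 7/8)^2: pole of order 2 at 7/8, modulus 7/8.
Denominator factor (d - 2)^2: pole of order 2 at 2, modulus 2.
The radius of convergence is the smallest modulus among the singular points: 7/8.
At the order-2 pole 7/8 set g(d) = (d - (7/8))^2*f(d) = -39/(34*(d - 2)**2).
Order-2 pole: residue = g'(a); g'(7/8) = -6656/4131, so the residue is -6656/4131.
At the order-2 pole 2 set g(d) = (d - (2))^2*f(d) = -39/(34*(d - 7/8)**2).
Order-2 pole: residue = g'(a); g'(2) = 6656/4131, so the residue is 6656/4131.
List the singular points by increasing real part (a conjugate pair: the negative imaginary part first).

Radius of convergence at 0: 7/8.
At 7/8: a pole of order 2; residue -6656/4131.
At 2: a pole of order 2; residue 6656/4131.


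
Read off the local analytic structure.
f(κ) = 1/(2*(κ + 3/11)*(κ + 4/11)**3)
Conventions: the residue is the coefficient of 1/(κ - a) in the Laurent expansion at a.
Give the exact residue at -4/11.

At the order-3 pole -4/11 set g(κ) = (κ - (-4/11))^3*f(κ) = 1/(2*(κ + 3/11)).
Order-3 pole: residue = g''(a)/2; g''(-4/11) = -1331, so the residue is -1331/2.

The residue is -1331/2.


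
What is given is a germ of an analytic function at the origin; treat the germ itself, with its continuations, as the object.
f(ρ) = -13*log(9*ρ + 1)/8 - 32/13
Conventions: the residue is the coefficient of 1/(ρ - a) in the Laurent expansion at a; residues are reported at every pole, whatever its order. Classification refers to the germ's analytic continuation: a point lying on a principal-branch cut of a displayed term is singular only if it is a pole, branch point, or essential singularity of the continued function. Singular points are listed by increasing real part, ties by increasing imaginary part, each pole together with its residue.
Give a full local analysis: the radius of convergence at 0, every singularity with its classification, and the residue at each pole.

Branch term (-13/8)*log(1 - ρ/(-1/9)): its argument vanishes at ρ = -1/9, a logarithmic branch point, modulus 1/9.
The radius of convergence is the smallest modulus among the singular points: 1/9.

Radius of convergence at 0: 1/9.
At -1/9: a logarithmic branch point.


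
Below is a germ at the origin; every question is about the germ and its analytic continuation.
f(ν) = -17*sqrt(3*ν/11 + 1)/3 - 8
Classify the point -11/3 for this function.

The point is an algebraic (square-root) branch point.

The term (-17/3)*sqrt(1 - ν/(-11/3)) has argument 1 - -11/3/(-11/3) = 0 at -11/3: a square-root (algebraic, two-sheeted) branch point; the remaining terms are analytic or single-valued there.


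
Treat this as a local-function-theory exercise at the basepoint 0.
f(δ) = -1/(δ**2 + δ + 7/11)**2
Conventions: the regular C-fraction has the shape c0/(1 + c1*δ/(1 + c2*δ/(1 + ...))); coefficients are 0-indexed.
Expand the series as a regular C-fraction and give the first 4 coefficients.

Taylor coefficients (expand at 0): a_0 = -121/49, a_1 = 2662/343, a_2 = -25289/2401, a_3 = 29282/16807.
c0 = a_0 = -121/49. Peel one level at a time: if S = 1 + c*δ/S' with S'(0) = 1, then c is the δ-coefficient of S and S' = c*δ/(S - 1).
S_1 = c0/f = 1 + (22/7)*δ + (275/49)*δ^2 + ...; c1 = 22/7.
S_2 = c1*δ/(S_1 - 1) = 1 + (-25/14)*δ + (317/196)*δ^2 + ...; c2 = -25/14.
S_3 = c2*δ/(S_2 - 1) = 1 + (317/350)*δ + ...; c3 = 317/350.

The regular C-fraction coefficients are [-121/49, 22/7, -25/14, 317/350].


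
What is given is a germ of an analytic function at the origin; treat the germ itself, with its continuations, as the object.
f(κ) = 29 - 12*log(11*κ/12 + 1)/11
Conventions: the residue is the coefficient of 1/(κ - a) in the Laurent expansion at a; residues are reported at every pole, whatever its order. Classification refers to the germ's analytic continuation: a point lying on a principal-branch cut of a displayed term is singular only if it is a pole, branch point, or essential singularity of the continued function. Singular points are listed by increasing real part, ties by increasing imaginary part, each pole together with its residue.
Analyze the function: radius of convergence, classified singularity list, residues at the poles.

Branch term (-12/11)*log(1 - κ/(-12/11)): its argument vanishes at κ = -12/11, a logarithmic branch point, modulus 12/11.
The radius of convergence is the smallest modulus among the singular points: 12/11.

Radius of convergence at 0: 12/11.
At -12/11: a logarithmic branch point.


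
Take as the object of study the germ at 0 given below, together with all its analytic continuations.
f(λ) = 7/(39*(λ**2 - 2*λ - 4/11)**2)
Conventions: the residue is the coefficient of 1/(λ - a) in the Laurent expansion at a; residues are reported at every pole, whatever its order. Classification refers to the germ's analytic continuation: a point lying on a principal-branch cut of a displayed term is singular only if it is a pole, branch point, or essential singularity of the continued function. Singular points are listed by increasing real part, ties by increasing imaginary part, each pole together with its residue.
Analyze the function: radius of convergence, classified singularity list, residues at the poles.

Denominator factor (λ**2 - 2*λ - 4/11)^2: discriminant 60/11, real irrational roots 1 + (1/11)*sqrt(165) and 1 - (1/11)*sqrt(165); poles of order 2, moduli 1 + (1/11)*sqrt(165) and -1 + (1/11)*sqrt(165).
The radius of convergence is the smallest modulus among the singular points: -1 + (1/11)*sqrt(165).
The factor λ**2 - 2*λ - 4/11 splits as (λ - a)(λ - a') with a = 1 - (1/11)*sqrt(165), a' = 1 + (1/11)*sqrt(165). At the order-2 pole a set g(λ) = (λ - a)^2*f(λ) = [7/39] / (λ - a')^2.
Order-2 pole: residue = g'(a); g'(1 - (1/11)*sqrt(165)) = (77/35100)*sqrt(165), so the residue is (77/35100)*sqrt(165).
The factor λ**2 - 2*λ - 4/11 splits as (λ - a)(λ - a') with a = 1 + (1/11)*sqrt(165), a' = 1 - (1/11)*sqrt(165). At the order-2 pole a set g(λ) = (λ - a)^2*f(λ) = [7/39] / (λ - a')^2.
Order-2 pole: residue = g'(a); g'(1 + (1/11)*sqrt(165)) = -(77/35100)*sqrt(165), so the residue is -(77/35100)*sqrt(165).
List the singular points by increasing real part (a conjugate pair: the negative imaginary part first).

Radius of convergence at 0: -1 + (1/11)*sqrt(165).
At 1 - (1/11)*sqrt(165): a pole of order 2; residue (77/35100)*sqrt(165).
At 1 + (1/11)*sqrt(165): a pole of order 2; residue -(77/35100)*sqrt(165).


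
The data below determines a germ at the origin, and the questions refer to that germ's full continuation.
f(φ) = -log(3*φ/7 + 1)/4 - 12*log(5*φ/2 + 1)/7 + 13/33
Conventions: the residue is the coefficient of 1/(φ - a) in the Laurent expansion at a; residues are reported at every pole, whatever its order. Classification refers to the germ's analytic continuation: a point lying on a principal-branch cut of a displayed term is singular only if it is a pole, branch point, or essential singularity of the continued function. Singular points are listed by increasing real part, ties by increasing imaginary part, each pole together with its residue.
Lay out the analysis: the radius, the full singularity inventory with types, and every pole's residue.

Radius of convergence at 0: 2/5.
At -7/3: a logarithmic branch point.
At -2/5: a logarithmic branch point.

Branch term (-12/7)*log(1 - φ/(-2/5)): its argument vanishes at φ = -2/5, a logarithmic branch point, modulus 2/5.
Branch term (-1/4)*log(1 - φ/(-7/3)): its argument vanishes at φ = -7/3, a logarithmic branch point, modulus 7/3.
The radius of convergence is the smallest modulus among the singular points: 2/5.
List the singular points by increasing real part (a conjugate pair: the negative imaginary part first).


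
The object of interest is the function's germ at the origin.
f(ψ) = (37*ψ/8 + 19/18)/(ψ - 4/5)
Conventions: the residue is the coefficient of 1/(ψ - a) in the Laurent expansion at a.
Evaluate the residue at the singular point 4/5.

At the order-1 pole 4/5 set g(ψ) = (ψ - (4/5))*f(ψ) = 37*ψ/8 + 19/18.
Simple pole: residue = g(a) at a = 4/5, which is 214/45.

The residue is 214/45.


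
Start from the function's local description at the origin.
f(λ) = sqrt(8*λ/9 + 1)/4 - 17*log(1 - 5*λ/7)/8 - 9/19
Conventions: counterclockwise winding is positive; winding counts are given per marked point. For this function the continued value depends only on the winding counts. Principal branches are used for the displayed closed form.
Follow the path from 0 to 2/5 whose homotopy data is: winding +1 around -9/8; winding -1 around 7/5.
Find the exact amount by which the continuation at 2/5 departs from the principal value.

The rational part is single-valued and drops out of the difference; each branch term changes only by its own monodromy.
(-17/8)*log(1 - λ/(7/5)): each positive loop around 7/5 adds 2*pi*i to the log, so winding -1 contributes (-17/8)*(-1)*2*pi*i = (17/4)*pi*i.
(1/4)*sqrt(1 - λ/(-9/8)): winding +1 is odd, the square root flips sign, contributing -2*(1/4)*sqrt(1 - (2/5)/(-9/8)) = -2*(1/4)*sqrt(61/45) = -(1/30)*sqrt(305).
Summing the contributions at λ = 2/5 gives (-(1/30)*sqrt(305)) + ((17/4)*pi)*i.

Continued minus principal equals (-(1/30)*sqrt(305)) + ((17/4)*pi)*i.


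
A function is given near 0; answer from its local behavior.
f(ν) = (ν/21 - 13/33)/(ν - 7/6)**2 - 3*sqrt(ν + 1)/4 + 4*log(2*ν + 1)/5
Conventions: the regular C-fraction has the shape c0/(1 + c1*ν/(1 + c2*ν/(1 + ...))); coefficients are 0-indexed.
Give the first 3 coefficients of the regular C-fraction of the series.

The regular C-fraction coefficients are [-2241/2156, 115277/156870, 72108122197/36167005980].

Taylor coefficients (expand at 0): a_0 = -2241/2156, a_1 = 115277/150920, a_2 = -8807291/4225760.
c0 = a_0 = -2241/2156. Peel one level at a time: if S = 1 + c*ν/S' with S'(0) = 1, then c is the ν-coefficient of S and S' = c*ν/(S - 1).
S_1 = c0/f = 1 + (115277/156870)*ν + (-72108122197/49216393800)*ν^2 + ...; c1 = 115277/156870.
S_2 = c1*ν/(S_1 - 1) = 1 + (72108122197/36167005980)*ν + ...; c2 = 72108122197/36167005980.


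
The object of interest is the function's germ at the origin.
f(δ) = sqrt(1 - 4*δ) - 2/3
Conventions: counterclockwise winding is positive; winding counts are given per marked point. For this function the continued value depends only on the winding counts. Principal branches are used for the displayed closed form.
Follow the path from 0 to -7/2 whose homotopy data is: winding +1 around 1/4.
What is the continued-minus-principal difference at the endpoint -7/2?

Continued minus principal equals -(2)*sqrt(15).

The rational part is single-valued and drops out of the difference; each branch term changes only by its own monodromy.
(1)*sqrt(1 - δ/(1/4)): winding +1 is odd, the square root flips sign, contributing -2*(1)*sqrt(1 - (-7/2)/(1/4)) = -2*(1)*sqrt(15) = -(2)*sqrt(15).
Summing the contributions at δ = -7/2 gives -(2)*sqrt(15).


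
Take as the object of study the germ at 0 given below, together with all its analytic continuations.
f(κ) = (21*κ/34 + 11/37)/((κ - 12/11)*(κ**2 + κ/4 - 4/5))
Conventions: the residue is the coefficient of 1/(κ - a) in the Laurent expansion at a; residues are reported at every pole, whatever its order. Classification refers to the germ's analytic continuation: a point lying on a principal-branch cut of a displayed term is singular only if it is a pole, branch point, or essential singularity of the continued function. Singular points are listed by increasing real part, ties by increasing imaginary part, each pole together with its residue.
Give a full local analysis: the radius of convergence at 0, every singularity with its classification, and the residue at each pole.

Denominator factor (κ**2 + κ/4 - 4/5): discriminant 261/80, real irrational roots -1/8 + (3/40)*sqrt(145) and -1/8 - (3/40)*sqrt(145); poles of order 1, moduli -1/8 + (3/40)*sqrt(145) and 1/8 + (3/40)*sqrt(145).
Denominator factor (κ - 12/11): pole of order 1 at 12/11, modulus 12/11.
The radius of convergence is the smallest modulus among the singular points: -1/8 + (3/40)*sqrt(145).
The factor κ**2 + κ/4 - 4/5 splits as (κ - a)(κ - a') with a = -1/8 - (3/40)*sqrt(145), a' = -1/8 + (3/40)*sqrt(145). At the order-1 pole a set g(κ) = (κ - a)*f(κ) = [(21*κ/34 + 11/37)/(κ - 12/11)] / (κ - a').
Simple pole: residue = g(a) at a = -1/8 - (3/40)*sqrt(145), which is -369545/504458 + (2348357/43887846)*sqrt(145).
The factor κ**2 + κ/4 - 4/5 splits as (κ - a)(κ - a') with a = -1/8 + (3/40)*sqrt(145), a' = -1/8 - (3/40)*sqrt(145). At the order-1 pole a set g(κ) = (κ - a)*f(κ) = [(21*κ/34 + 11/37)/(κ - 12/11)] / (κ - a').
Simple pole: residue = g(a) at a = -1/8 + (3/40)*sqrt(145), which is -369545/504458 - (2348357/43887846)*sqrt(145).
At the order-1 pole 12/11 set g(κ) = (κ - (12/11))*f(κ) = (21*κ/34 + 11/37)/(κ**2 + κ/4 - 4/5).
Simple pole: residue = g(a) at a = 12/11, which is 369545/252229.
List the singular points by increasing real part (a conjugate pair: the negative imaginary part first).

Radius of convergence at 0: -1/8 + (3/40)*sqrt(145).
At -1/8 - (3/40)*sqrt(145): a pole of order 1; residue -369545/504458 + (2348357/43887846)*sqrt(145).
At -1/8 + (3/40)*sqrt(145): a pole of order 1; residue -369545/504458 - (2348357/43887846)*sqrt(145).
At 12/11: a pole of order 1; residue 369545/252229.


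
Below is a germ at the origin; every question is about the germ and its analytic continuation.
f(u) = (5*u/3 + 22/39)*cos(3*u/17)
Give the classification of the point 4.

The point is a regular point.

There is no denominator, hence no pole anywhere.
The factor cos(3*u/17) is entire.
So the germ continues analytically to 4.


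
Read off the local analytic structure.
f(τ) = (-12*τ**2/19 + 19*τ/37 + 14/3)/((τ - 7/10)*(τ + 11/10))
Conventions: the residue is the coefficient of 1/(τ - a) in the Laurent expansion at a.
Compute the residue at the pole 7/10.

At the order-1 pole 7/10 set g(τ) = (τ - (7/10))*f(τ) = (-12*τ**2/19 + 19*τ/37 + 14/3)/(τ + 11/10).
Simple pole: residue = g(a) at a = 7/10, which is 497371/189810.

The residue is 497371/189810.


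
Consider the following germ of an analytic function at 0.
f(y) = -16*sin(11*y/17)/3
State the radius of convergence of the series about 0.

The factor sin(11*y/17) is entire and contributes no finite singular point.
The polynomial part has no poles.
No finite singular points: the Taylor series at 0 converges everywhere.

The radius of convergence is infinite.


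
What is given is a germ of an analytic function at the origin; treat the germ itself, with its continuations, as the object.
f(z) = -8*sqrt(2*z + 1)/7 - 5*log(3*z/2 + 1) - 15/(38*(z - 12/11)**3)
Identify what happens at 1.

Denominator factors: z - 12/11 = -1/11 at z = 1 — none vanishes.
Branch term sqrt(1 - z/(-1/2)): argument at 1 is 3, nonzero, so 1 is not its branch point (a point on a principal cut is still regular for the continued germ).
Branch term log(1 - z/(-2/3)): argument at 1 is 5/2, nonzero, so 1 is not its branch point (a point on a principal cut is still regular for the continued germ).
So the germ continues analytically to 1.

The point is a regular point.


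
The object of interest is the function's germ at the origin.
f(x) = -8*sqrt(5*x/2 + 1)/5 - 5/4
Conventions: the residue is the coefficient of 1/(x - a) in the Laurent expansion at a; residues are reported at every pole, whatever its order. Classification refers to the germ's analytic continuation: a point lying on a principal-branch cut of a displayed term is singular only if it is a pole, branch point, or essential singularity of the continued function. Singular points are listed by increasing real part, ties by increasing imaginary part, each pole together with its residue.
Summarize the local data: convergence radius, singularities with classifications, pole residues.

Radius of convergence at 0: 2/5.
At -2/5: an algebraic (square-root) branch point.

Branch term (-8/5)*sqrt(1 - x/(-2/5)): its argument vanishes at x = -2/5, a square-root branch point, modulus 2/5.
The radius of convergence is the smallest modulus among the singular points: 2/5.


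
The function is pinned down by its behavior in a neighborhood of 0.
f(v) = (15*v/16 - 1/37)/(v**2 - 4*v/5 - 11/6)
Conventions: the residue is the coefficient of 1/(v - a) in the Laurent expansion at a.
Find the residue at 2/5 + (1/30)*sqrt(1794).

The factor v**2 - 4*v/5 - 11/6 splits as (v - a)(v - a') with a = 2/5 + (1/30)*sqrt(1794), a' = 2/5 - (1/30)*sqrt(1794). At the order-1 pole a set g(v) = (v - a)*f(v) = [15*v/16 - 1/37] / (v - a').
Simple pole: residue = g(a) at a = 2/5 + (1/30)*sqrt(1794), which is 15/32 + (515/177008)*sqrt(1794).

The residue is 15/32 + (515/177008)*sqrt(1794).


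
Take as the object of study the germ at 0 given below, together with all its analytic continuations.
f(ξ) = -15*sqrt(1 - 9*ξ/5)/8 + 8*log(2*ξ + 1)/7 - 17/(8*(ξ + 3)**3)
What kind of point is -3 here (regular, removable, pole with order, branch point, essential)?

The point is a pole of order 3.

The denominator factor ξ + 3 vanishes at -3 and appears to the power 3; the numerator there equals -17/8, nonzero, and no other factor vanishes.
The branch terms are analytic at this point.
Hence a pole whose order is the multiplicity, 3.


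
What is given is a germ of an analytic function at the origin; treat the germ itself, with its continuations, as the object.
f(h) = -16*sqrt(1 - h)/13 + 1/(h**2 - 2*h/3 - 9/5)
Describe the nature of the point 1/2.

Denominator factors: h**2 - 2*h/3 - 9/5 = -113/60 at h = 1/2 — none vanishes.
Branch term sqrt(1 - h/(1)): argument at 1/2 is 1/2, nonzero, so 1/2 is not its branch point (a point on a principal cut is still regular for the continued germ).
So the germ continues analytically to 1/2.

The point is a regular point.


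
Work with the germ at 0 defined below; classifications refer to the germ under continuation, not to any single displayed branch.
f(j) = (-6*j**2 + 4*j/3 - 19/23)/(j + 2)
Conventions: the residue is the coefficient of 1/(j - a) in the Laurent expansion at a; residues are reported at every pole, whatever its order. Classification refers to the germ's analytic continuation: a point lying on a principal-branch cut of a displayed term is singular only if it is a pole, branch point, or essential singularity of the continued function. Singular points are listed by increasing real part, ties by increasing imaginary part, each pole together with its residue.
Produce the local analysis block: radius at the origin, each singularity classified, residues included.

Radius of convergence at 0: 2.
At -2: a pole of order 1; residue -1897/69.

Denominator factor (j + 2): pole of order 1 at -2, modulus 2.
The radius of convergence is the smallest modulus among the singular points: 2.
At the order-1 pole -2 set g(j) = (j - (-2))*f(j) = -6*j**2 + 4*j/3 - 19/23.
Simple pole: residue = g(a) at a = -2, which is -1897/69.


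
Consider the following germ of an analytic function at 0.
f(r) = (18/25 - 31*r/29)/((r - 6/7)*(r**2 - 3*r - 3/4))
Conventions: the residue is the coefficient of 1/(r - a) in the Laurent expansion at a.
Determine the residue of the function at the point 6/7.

At the order-1 pole 6/7 set g(r) = (r - (6/7))*f(r) = (18/25 - 31*r/29)/(r**2 - 3*r - 3/4).
Simple pole: residue = g(a) at a = 6/7, which is 9296/122525.

The residue is 9296/122525.


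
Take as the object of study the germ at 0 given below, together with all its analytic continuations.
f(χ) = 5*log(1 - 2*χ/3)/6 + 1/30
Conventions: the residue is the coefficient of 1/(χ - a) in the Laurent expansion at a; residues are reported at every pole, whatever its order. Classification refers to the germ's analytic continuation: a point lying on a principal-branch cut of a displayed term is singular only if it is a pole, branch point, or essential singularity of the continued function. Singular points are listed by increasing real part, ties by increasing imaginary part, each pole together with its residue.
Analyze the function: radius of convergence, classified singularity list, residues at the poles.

Radius of convergence at 0: 3/2.
At 3/2: a logarithmic branch point.

Branch term (5/6)*log(1 - χ/(3/2)): its argument vanishes at χ = 3/2, a logarithmic branch point, modulus 3/2.
The radius of convergence is the smallest modulus among the singular points: 3/2.


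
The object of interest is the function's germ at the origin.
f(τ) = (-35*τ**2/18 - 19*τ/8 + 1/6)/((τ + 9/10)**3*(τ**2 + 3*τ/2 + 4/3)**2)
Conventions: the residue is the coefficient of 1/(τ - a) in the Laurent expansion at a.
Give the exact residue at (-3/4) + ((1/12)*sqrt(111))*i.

The residue is (476846875/229181624) + ((80038387125/313749643256)*sqrt(111))*i.

The factor τ**2 + 3*τ/2 + 4/3 splits as (τ - a)(τ - a') with a = (-3/4) + ((1/12)*sqrt(111))*i, a' = (-3/4) - ((1/12)*sqrt(111))*i. At the order-2 pole a set g(τ) = (τ - a)^2*f(τ) = [(-35*τ**2/18 - 19*τ/8 + 1/6)/(τ + 9/10)**3] / (τ - a')^2.
Order-2 pole: residue = g'(a); g'((-3/4) + ((1/12)*sqrt(111))*i) = (476846875/229181624) + ((80038387125/313749643256)*sqrt(111))*i, so the residue is (476846875/229181624) + ((80038387125/313749643256)*sqrt(111))*i.


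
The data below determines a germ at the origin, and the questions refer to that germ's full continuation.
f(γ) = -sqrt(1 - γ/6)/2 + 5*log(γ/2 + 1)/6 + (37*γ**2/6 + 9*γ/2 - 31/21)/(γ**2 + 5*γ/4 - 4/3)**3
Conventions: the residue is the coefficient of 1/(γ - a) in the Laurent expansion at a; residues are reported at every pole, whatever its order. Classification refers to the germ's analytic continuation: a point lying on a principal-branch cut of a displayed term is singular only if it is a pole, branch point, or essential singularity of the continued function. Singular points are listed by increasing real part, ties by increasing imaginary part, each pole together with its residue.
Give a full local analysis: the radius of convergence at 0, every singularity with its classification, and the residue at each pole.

Radius of convergence at 0: -5/8 + (1/24)*sqrt(993).
At -2: a logarithmic branch point.
At -5/8 - (1/24)*sqrt(993): a pole of order 3; residue (2099296/253852837)*sqrt(993).
At -5/8 + (1/24)*sqrt(993): a pole of order 3; residue -(2099296/253852837)*sqrt(993).
At 6: an algebraic (square-root) branch point.

Denominator factor (γ**2 + 5*γ/4 - 4/3)^3: discriminant 331/48, real irrational roots -5/8 + (1/24)*sqrt(993) and -5/8 - (1/24)*sqrt(993); poles of order 3, moduli -5/8 + (1/24)*sqrt(993) and 5/8 + (1/24)*sqrt(993).
Branch term (-1/2)*sqrt(1 - γ/(6)): its argument vanishes at γ = 6, a square-root branch point, modulus 6.
Branch term (5/6)*log(1 - γ/(-2)): its argument vanishes at γ = -2, a logarithmic branch point, modulus 2.
The radius of convergence is the smallest modulus among the singular points: -5/8 + (1/24)*sqrt(993).
The branch terms are analytic at -5/8 - (1/24)*sqrt(993) and contribute nothing to the residue; only the rational part matters.
The factor γ**2 + 5*γ/4 - 4/3 splits as (γ - a)(γ - a') with a = -5/8 - (1/24)*sqrt(993), a' = -5/8 + (1/24)*sqrt(993). At the order-3 pole a set g(γ) = (γ - a)^3*(rational part) = [37*γ**2/6 + 9*γ/2 - 31/21] / (γ - a')^3.
Order-3 pole: residue = g''(a)/2; g''(-5/8 - (1/24)*sqrt(993)) = (4198592/253852837)*sqrt(993), so the residue is (2099296/253852837)*sqrt(993).
The branch terms are analytic at -5/8 + (1/24)*sqrt(993) and contribute nothing to the residue; only the rational part matters.
The factor γ**2 + 5*γ/4 - 4/3 splits as (γ - a)(γ - a') with a = -5/8 + (1/24)*sqrt(993), a' = -5/8 - (1/24)*sqrt(993). At the order-3 pole a set g(γ) = (γ - a)^3*(rational part) = [37*γ**2/6 + 9*γ/2 - 31/21] / (γ - a')^3.
Order-3 pole: residue = g''(a)/2; g''(-5/8 + (1/24)*sqrt(993)) = -(4198592/253852837)*sqrt(993), so the residue is -(2099296/253852837)*sqrt(993).
List the singular points by increasing real part (a conjugate pair: the negative imaginary part first).
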